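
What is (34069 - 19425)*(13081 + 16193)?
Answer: 428688456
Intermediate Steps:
(34069 - 19425)*(13081 + 16193) = 14644*29274 = 428688456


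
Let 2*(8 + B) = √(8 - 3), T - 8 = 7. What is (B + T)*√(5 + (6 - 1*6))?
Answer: 5/2 + 7*√5 ≈ 18.152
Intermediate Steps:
T = 15 (T = 8 + 7 = 15)
B = -8 + √5/2 (B = -8 + √(8 - 3)/2 = -8 + √5/2 ≈ -6.8820)
(B + T)*√(5 + (6 - 1*6)) = ((-8 + √5/2) + 15)*√(5 + (6 - 1*6)) = (7 + √5/2)*√(5 + (6 - 6)) = (7 + √5/2)*√(5 + 0) = (7 + √5/2)*√5 = √5*(7 + √5/2)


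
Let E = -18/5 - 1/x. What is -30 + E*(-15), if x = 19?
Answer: 471/19 ≈ 24.789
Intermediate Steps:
E = -347/95 (E = -18/5 - 1/19 = -347/95 ≈ -3.6526)
-30 + E*(-15) = -30 - 347/95*(-15) = -30 + 1041/19 = 471/19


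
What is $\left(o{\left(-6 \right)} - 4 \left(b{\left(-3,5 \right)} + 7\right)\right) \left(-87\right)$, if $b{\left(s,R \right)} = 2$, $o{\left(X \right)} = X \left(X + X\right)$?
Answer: $-3132$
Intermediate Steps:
$o{\left(X \right)} = 2 X^{2}$ ($o{\left(X \right)} = X 2 X = 2 X^{2}$)
$\left(o{\left(-6 \right)} - 4 \left(b{\left(-3,5 \right)} + 7\right)\right) \left(-87\right) = \left(2 \left(-6\right)^{2} - 4 \left(2 + 7\right)\right) \left(-87\right) = \left(2 \cdot 36 - 36\right) \left(-87\right) = \left(72 - 36\right) \left(-87\right) = 36 \left(-87\right) = -3132$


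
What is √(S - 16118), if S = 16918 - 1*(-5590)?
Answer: 3*√710 ≈ 79.938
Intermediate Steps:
S = 22508 (S = 16918 + 5590 = 22508)
√(S - 16118) = √(22508 - 16118) = √6390 = 3*√710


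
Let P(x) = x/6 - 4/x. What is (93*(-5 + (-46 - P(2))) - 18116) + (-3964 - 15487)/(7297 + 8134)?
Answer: -350364875/15431 ≈ -22705.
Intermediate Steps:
P(x) = -4/x + x/6 (P(x) = x*(1/6) - 4/x = x/6 - 4/x = -4/x + x/6)
(93*(-5 + (-46 - P(2))) - 18116) + (-3964 - 15487)/(7297 + 8134) = (93*(-5 + (-46 - (-4/2 + (1/6)*2))) - 18116) + (-3964 - 15487)/(7297 + 8134) = (93*(-5 + (-46 - (-4*1/2 + 1/3))) - 18116) - 19451/15431 = (93*(-5 + (-46 - (-2 + 1/3))) - 18116) - 19451*1/15431 = (93*(-5 + (-46 - 1*(-5/3))) - 18116) - 19451/15431 = (93*(-5 + (-46 + 5/3)) - 18116) - 19451/15431 = (93*(-5 - 133/3) - 18116) - 19451/15431 = (93*(-148/3) - 18116) - 19451/15431 = (-4588 - 18116) - 19451/15431 = -22704 - 19451/15431 = -350364875/15431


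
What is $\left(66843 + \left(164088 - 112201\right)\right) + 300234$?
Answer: $418964$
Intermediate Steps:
$\left(66843 + \left(164088 - 112201\right)\right) + 300234 = \left(66843 + 51887\right) + 300234 = 118730 + 300234 = 418964$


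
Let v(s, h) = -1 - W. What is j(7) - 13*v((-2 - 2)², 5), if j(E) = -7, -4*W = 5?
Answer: -41/4 ≈ -10.250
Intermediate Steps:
W = -5/4 (W = -¼*5 = -5/4 ≈ -1.2500)
v(s, h) = ¼ (v(s, h) = -1 - 1*(-5/4) = -1 + 5/4 = ¼)
j(7) - 13*v((-2 - 2)², 5) = -7 - 13*¼ = -7 - 13/4 = -41/4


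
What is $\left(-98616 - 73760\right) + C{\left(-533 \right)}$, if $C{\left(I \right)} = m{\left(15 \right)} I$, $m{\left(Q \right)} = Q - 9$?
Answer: $-175574$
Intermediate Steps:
$m{\left(Q \right)} = -9 + Q$
$C{\left(I \right)} = 6 I$ ($C{\left(I \right)} = \left(-9 + 15\right) I = 6 I$)
$\left(-98616 - 73760\right) + C{\left(-533 \right)} = \left(-98616 - 73760\right) + 6 \left(-533\right) = -172376 - 3198 = -175574$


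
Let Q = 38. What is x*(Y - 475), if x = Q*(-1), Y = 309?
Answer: 6308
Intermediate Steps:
x = -38 (x = 38*(-1) = -38)
x*(Y - 475) = -38*(309 - 475) = -38*(-166) = 6308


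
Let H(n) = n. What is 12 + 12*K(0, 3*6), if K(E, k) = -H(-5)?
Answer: 72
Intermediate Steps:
K(E, k) = 5 (K(E, k) = -1*(-5) = 5)
12 + 12*K(0, 3*6) = 12 + 12*5 = 12 + 60 = 72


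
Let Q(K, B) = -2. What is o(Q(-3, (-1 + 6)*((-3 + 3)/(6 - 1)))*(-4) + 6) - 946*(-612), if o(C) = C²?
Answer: 579148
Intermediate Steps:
o(Q(-3, (-1 + 6)*((-3 + 3)/(6 - 1)))*(-4) + 6) - 946*(-612) = (-2*(-4) + 6)² - 946*(-612) = (8 + 6)² + 578952 = 14² + 578952 = 196 + 578952 = 579148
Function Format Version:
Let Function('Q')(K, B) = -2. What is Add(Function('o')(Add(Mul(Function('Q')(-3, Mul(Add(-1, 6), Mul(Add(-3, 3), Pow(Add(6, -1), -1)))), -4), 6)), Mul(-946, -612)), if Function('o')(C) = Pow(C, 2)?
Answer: 579148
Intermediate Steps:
Add(Function('o')(Add(Mul(Function('Q')(-3, Mul(Add(-1, 6), Mul(Add(-3, 3), Pow(Add(6, -1), -1)))), -4), 6)), Mul(-946, -612)) = Add(Pow(Add(Mul(-2, -4), 6), 2), Mul(-946, -612)) = Add(Pow(Add(8, 6), 2), 578952) = Add(Pow(14, 2), 578952) = Add(196, 578952) = 579148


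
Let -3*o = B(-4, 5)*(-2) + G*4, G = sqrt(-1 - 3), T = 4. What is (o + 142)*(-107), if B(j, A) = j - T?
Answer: -43870/3 + 856*I/3 ≈ -14623.0 + 285.33*I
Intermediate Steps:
B(j, A) = -4 + j (B(j, A) = j - 1*4 = j - 4 = -4 + j)
G = 2*I (G = sqrt(-4) = 2*I ≈ 2.0*I)
o = -16/3 - 8*I/3 (o = -((-4 - 4)*(-2) + (2*I)*4)/3 = -(-8*(-2) + 8*I)/3 = -(16 + 8*I)/3 = -16/3 - 8*I/3 ≈ -5.3333 - 2.6667*I)
(o + 142)*(-107) = ((-16/3 - 8*I/3) + 142)*(-107) = (410/3 - 8*I/3)*(-107) = -43870/3 + 856*I/3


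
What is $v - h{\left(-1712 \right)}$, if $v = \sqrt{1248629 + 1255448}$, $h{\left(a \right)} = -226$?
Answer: $226 + \sqrt{2504077} \approx 1808.4$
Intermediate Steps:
$v = \sqrt{2504077} \approx 1582.4$
$v - h{\left(-1712 \right)} = \sqrt{2504077} - -226 = \sqrt{2504077} + 226 = 226 + \sqrt{2504077}$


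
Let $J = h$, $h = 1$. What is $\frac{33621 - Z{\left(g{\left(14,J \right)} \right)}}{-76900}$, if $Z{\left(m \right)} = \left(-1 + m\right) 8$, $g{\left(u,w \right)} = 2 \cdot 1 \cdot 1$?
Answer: $- \frac{33613}{76900} \approx -0.4371$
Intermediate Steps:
$J = 1$
$g{\left(u,w \right)} = 2$ ($g{\left(u,w \right)} = 2 \cdot 1 = 2$)
$Z{\left(m \right)} = -8 + 8 m$
$\frac{33621 - Z{\left(g{\left(14,J \right)} \right)}}{-76900} = \frac{33621 - \left(-8 + 8 \cdot 2\right)}{-76900} = \left(33621 - \left(-8 + 16\right)\right) \left(- \frac{1}{76900}\right) = \left(33621 - 8\right) \left(- \frac{1}{76900}\right) = 33613 \left(- \frac{1}{76900}\right) = - \frac{33613}{76900}$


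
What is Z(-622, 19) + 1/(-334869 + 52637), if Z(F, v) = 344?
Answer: 97087807/282232 ≈ 344.00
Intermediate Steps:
Z(-622, 19) + 1/(-334869 + 52637) = 344 + 1/(-334869 + 52637) = 344 + 1/(-282232) = 344 - 1/282232 = 97087807/282232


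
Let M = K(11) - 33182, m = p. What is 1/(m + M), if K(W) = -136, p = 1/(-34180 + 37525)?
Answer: -3345/111448709 ≈ -3.0014e-5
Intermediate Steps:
p = 1/3345 ≈ 0.00029895
m = 1/3345 ≈ 0.00029895
M = -33318 (M = -136 - 33182 = -33318)
1/(m + M) = 1/(1/3345 - 33318) = 1/(-111448709/3345) = -3345/111448709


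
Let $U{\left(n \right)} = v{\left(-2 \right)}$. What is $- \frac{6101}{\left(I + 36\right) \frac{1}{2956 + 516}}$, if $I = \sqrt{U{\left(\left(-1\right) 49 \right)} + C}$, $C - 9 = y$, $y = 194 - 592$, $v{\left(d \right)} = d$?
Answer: $- \frac{108939456}{241} + \frac{3026096 i \sqrt{391}}{241} \approx -4.5203 \cdot 10^{5} + 2.4829 \cdot 10^{5} i$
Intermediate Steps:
$y = -398$
$C = -389$ ($C = 9 - 398 = -389$)
$U{\left(n \right)} = -2$
$I = i \sqrt{391}$ ($I = \sqrt{-2 - 389} = \sqrt{-391} = i \sqrt{391} \approx 19.774 i$)
$- \frac{6101}{\left(I + 36\right) \frac{1}{2956 + 516}} = - \frac{6101}{\left(i \sqrt{391} + 36\right) \frac{1}{2956 + 516}} = - \frac{6101}{\left(36 + i \sqrt{391}\right) \frac{1}{3472}} = - \frac{6101}{\frac{9}{868} + \frac{i \sqrt{391}}{3472}}$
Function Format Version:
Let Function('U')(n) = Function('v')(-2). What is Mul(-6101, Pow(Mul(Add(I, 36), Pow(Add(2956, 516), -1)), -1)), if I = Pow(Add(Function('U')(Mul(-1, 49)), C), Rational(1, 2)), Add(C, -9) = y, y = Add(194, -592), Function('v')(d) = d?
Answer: Add(Rational(-108939456, 241), Mul(Rational(3026096, 241), I, Pow(391, Rational(1, 2)))) ≈ Add(-4.5203e+5, Mul(2.4829e+5, I))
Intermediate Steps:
y = -398
C = -389 (C = Add(9, -398) = -389)
Function('U')(n) = -2
I = Mul(I, Pow(391, Rational(1, 2))) (I = Pow(Add(-2, -389), Rational(1, 2)) = Pow(-391, Rational(1, 2)) = Mul(I, Pow(391, Rational(1, 2))) ≈ Mul(19.774, I))
Mul(-6101, Pow(Mul(Add(I, 36), Pow(Add(2956, 516), -1)), -1)) = Mul(-6101, Pow(Mul(Add(Mul(I, Pow(391, Rational(1, 2))), 36), Pow(Add(2956, 516), -1)), -1)) = Mul(-6101, Pow(Mul(Add(36, Mul(I, Pow(391, Rational(1, 2)))), Pow(3472, -1)), -1)) = Mul(-6101, Pow(Mul(Add(36, Mul(I, Pow(391, Rational(1, 2)))), Rational(1, 3472)), -1)) = Mul(-6101, Pow(Add(Rational(9, 868), Mul(Rational(1, 3472), I, Pow(391, Rational(1, 2)))), -1))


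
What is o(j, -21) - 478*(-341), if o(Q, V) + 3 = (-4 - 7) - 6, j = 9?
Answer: 162978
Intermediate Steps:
o(Q, V) = -20 (o(Q, V) = -3 + ((-4 - 7) - 6) = -3 + (-11 - 6) = -3 - 17 = -20)
o(j, -21) - 478*(-341) = -20 - 478*(-341) = -20 + 162998 = 162978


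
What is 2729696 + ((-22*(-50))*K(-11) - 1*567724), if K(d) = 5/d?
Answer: 2161472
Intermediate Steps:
2729696 + ((-22*(-50))*K(-11) - 1*567724) = 2729696 + ((-22*(-50))*(5/(-11)) - 1*567724) = 2729696 + (1100*(5*(-1/11)) - 567724) = 2729696 + (1100*(-5/11) - 567724) = 2729696 + (-500 - 567724) = 2729696 - 568224 = 2161472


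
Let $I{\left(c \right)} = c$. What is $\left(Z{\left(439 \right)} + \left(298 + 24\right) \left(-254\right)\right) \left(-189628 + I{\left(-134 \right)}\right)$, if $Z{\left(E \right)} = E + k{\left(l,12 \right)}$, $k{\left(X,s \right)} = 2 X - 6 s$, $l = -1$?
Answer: $15450991326$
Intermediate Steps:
$k{\left(X,s \right)} = - 6 s + 2 X$
$Z{\left(E \right)} = -74 + E$ ($Z{\left(E \right)} = E + \left(\left(-6\right) 12 + 2 \left(-1\right)\right) = E - 74 = -74 + E$)
$\left(Z{\left(439 \right)} + \left(298 + 24\right) \left(-254\right)\right) \left(-189628 + I{\left(-134 \right)}\right) = \left(\left(-74 + 439\right) + \left(298 + 24\right) \left(-254\right)\right) \left(-189628 - 134\right) = \left(365 + 322 \left(-254\right)\right) \left(-189762\right) = \left(365 - 81788\right) \left(-189762\right) = \left(-81423\right) \left(-189762\right) = 15450991326$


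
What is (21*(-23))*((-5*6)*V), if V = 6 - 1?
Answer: 72450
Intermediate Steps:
V = 5
(21*(-23))*((-5*6)*V) = (21*(-23))*(-5*6*5) = -(-14490)*5 = -483*(-150) = 72450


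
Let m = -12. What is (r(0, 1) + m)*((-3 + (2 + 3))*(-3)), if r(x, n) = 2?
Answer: 60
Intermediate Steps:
(r(0, 1) + m)*((-3 + (2 + 3))*(-3)) = (2 - 12)*((-3 + (2 + 3))*(-3)) = -10*(-3 + 5)*(-3) = -20*(-3) = -10*(-6) = 60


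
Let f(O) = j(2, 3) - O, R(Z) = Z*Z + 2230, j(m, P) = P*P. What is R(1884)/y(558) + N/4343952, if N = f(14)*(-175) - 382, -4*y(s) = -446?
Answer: 30856707116083/968701296 ≈ 31854.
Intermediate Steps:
j(m, P) = P²
y(s) = 223/2 (y(s) = -¼*(-446) = 223/2)
R(Z) = 2230 + Z² (R(Z) = Z² + 2230 = 2230 + Z²)
f(O) = 9 - O (f(O) = 3² - O = 9 - O)
N = 493 (N = (9 - 1*14)*(-175) - 382 = (9 - 14)*(-175) - 382 = -5*(-175) - 382 = 875 - 382 = 493)
R(1884)/y(558) + N/4343952 = (2230 + 1884²)/(223/2) + 493/4343952 = (2230 + 3549456)*(2/223) + 493*(1/4343952) = 3551686*(2/223) + 493/4343952 = 7103372/223 + 493/4343952 = 30856707116083/968701296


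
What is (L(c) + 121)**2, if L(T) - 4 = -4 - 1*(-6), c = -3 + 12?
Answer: 16129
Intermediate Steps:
c = 9
L(T) = 6 (L(T) = 4 + (-4 - 1*(-6)) = 4 + (-4 + 6) = 4 + 2 = 6)
(L(c) + 121)**2 = (6 + 121)**2 = 127**2 = 16129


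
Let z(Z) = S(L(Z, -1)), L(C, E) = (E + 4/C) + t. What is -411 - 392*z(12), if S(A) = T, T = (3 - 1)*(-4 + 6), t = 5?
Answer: -1979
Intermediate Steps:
L(C, E) = 5 + E + 4/C (L(C, E) = (E + 4/C) + 5 = 5 + E + 4/C)
T = 4 (T = 2*2 = 4)
S(A) = 4
z(Z) = 4
-411 - 392*z(12) = -411 - 392*4 = -411 - 1568 = -1979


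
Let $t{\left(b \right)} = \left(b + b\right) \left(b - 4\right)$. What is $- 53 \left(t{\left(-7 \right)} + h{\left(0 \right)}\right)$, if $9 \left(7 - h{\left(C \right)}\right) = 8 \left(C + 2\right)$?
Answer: $- \frac{75949}{9} \approx -8438.8$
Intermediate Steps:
$h{\left(C \right)} = \frac{47}{9} - \frac{8 C}{9}$ ($h{\left(C \right)} = 7 - \frac{8 \left(C + 2\right)}{9} = 7 - \frac{8 \left(2 + C\right)}{9} = 7 - \frac{16 + 8 C}{9} = 7 - \left(\frac{16}{9} + \frac{8 C}{9}\right) = \frac{47}{9} - \frac{8 C}{9}$)
$t{\left(b \right)} = 2 b \left(-4 + b\right)$
$- 53 \left(t{\left(-7 \right)} + h{\left(0 \right)}\right) = - 53 \left(2 \left(-7\right) \left(-4 - 7\right) + \left(\frac{47}{9} - 0\right)\right) = - 53 \left(2 \left(-7\right) \left(-11\right) + \left(\frac{47}{9} + 0\right)\right) = - 53 \left(154 + \frac{47}{9}\right) = \left(-53\right) \frac{1433}{9} = - \frac{75949}{9}$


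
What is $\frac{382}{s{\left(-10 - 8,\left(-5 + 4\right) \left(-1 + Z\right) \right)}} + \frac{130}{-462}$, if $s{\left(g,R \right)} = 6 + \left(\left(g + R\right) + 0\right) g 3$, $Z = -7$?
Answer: $\frac{1256}{3003} \approx 0.41825$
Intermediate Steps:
$s{\left(g,R \right)} = 6 + 3 g \left(R + g\right)$ ($s{\left(g,R \right)} = 6 + \left(\left(R + g\right) + 0\right) g 3 = 6 + \left(R + g\right) g 3 = 6 + g \left(R + g\right) 3 = 6 + 3 g \left(R + g\right)$)
$\frac{382}{s{\left(-10 - 8,\left(-5 + 4\right) \left(-1 + Z\right) \right)}} + \frac{130}{-462} = \frac{382}{6 + 3 \left(-10 - 8\right)^{2} + 3 \left(-5 + 4\right) \left(-1 - 7\right) \left(-10 - 8\right)} + \frac{130}{-462} = \frac{382}{6 + 3 \left(-10 - 8\right)^{2} + 3 \left(\left(-1\right) \left(-8\right)\right) \left(-10 - 8\right)} + 130 \left(- \frac{1}{462}\right) = \frac{382}{6 + 3 \left(-18\right)^{2} + 3 \cdot 8 \left(-18\right)} - \frac{65}{231} = \frac{382}{6 + 3 \cdot 324 - 432} - \frac{65}{231} = \frac{382}{6 + 972 - 432} - \frac{65}{231} = \frac{382}{546} - \frac{65}{231} = 382 \cdot \frac{1}{546} - \frac{65}{231} = \frac{191}{273} - \frac{65}{231} = \frac{1256}{3003}$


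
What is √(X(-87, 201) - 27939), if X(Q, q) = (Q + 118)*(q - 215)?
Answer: I*√28373 ≈ 168.44*I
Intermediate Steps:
X(Q, q) = (-215 + q)*(118 + Q) (X(Q, q) = (118 + Q)*(-215 + q) = (-215 + q)*(118 + Q))
√(X(-87, 201) - 27939) = √((-25370 - 215*(-87) + 118*201 - 87*201) - 27939) = √((-25370 + 18705 + 23718 - 17487) - 27939) = √(-434 - 27939) = √(-28373) = I*√28373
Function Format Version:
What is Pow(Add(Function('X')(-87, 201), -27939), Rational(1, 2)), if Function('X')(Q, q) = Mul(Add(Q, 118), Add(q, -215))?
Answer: Mul(I, Pow(28373, Rational(1, 2))) ≈ Mul(168.44, I)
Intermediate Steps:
Function('X')(Q, q) = Mul(Add(-215, q), Add(118, Q)) (Function('X')(Q, q) = Mul(Add(118, Q), Add(-215, q)) = Mul(Add(-215, q), Add(118, Q)))
Pow(Add(Function('X')(-87, 201), -27939), Rational(1, 2)) = Pow(Add(Add(-25370, Mul(-215, -87), Mul(118, 201), Mul(-87, 201)), -27939), Rational(1, 2)) = Pow(Add(Add(-25370, 18705, 23718, -17487), -27939), Rational(1, 2)) = Pow(Add(-434, -27939), Rational(1, 2)) = Pow(-28373, Rational(1, 2)) = Mul(I, Pow(28373, Rational(1, 2)))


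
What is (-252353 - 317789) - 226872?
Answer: -797014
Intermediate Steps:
(-252353 - 317789) - 226872 = -570142 - 226872 = -797014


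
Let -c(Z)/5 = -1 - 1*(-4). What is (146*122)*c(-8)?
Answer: -267180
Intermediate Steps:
c(Z) = -15 (c(Z) = -5*(-1 - 1*(-4)) = -5*(-1 + 4) = -5*3 = -15)
(146*122)*c(-8) = (146*122)*(-15) = 17812*(-15) = -267180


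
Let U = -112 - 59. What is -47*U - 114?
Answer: 7923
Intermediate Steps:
U = -171
-47*U - 114 = -47*(-171) - 114 = 8037 - 114 = 7923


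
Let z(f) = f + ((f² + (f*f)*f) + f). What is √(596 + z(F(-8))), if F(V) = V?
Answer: 2*√33 ≈ 11.489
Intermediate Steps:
z(f) = f² + f³ + 2*f (z(f) = f + ((f² + f²*f) + f) = f + ((f² + f³) + f) = f + (f + f² + f³) = f² + f³ + 2*f)
√(596 + z(F(-8))) = √(596 - 8*(2 - 8 + (-8)²)) = √(596 - 8*(2 - 8 + 64)) = √(596 - 8*58) = √(596 - 464) = √132 = 2*√33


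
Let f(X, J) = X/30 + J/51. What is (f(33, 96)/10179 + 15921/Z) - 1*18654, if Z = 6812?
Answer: -2818717948217/151124220 ≈ -18652.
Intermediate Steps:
f(X, J) = X/30 + J/51 (f(X, J) = X*(1/30) + J*(1/51) = X/30 + J/51)
(f(33, 96)/10179 + 15921/Z) - 1*18654 = (((1/30)*33 + (1/51)*96)/10179 + 15921/6812) - 1*18654 = ((11/10 + 32/17)*(1/10179) + 15921*(1/6812)) - 18654 = ((507/170)*(1/10179) + 15921/6812) - 18654 = (13/44370 + 15921/6812) - 18654 = 353251663/151124220 - 18654 = -2818717948217/151124220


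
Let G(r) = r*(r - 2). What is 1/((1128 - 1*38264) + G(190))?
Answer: -1/1416 ≈ -0.00070621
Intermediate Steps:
G(r) = r*(-2 + r)
1/((1128 - 1*38264) + G(190)) = 1/((1128 - 1*38264) + 190*(-2 + 190)) = 1/((1128 - 38264) + 190*188) = 1/(-37136 + 35720) = 1/(-1416) = -1/1416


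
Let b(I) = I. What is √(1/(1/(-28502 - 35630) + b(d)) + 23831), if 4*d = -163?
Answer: √10172482774074390/653345 ≈ 154.37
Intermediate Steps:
d = -163/4 (d = (¼)*(-163) = -163/4 ≈ -40.750)
√(1/(1/(-28502 - 35630) + b(d)) + 23831) = √(1/(1/(-28502 - 35630) - 163/4) + 23831) = √(1/(1/(-64132) - 163/4) + 23831) = √(1/(-1/64132 - 163/4) + 23831) = √(1/(-653345/16033) + 23831) = √(-16033/653345 + 23831) = √(15569848662/653345) = √10172482774074390/653345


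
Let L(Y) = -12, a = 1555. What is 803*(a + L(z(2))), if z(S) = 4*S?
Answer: 1239029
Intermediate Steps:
803*(a + L(z(2))) = 803*(1555 - 12) = 803*1543 = 1239029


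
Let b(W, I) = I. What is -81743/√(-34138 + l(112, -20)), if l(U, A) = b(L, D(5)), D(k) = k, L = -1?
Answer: 81743*I*√34133/34133 ≈ 442.45*I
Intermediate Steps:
l(U, A) = 5
-81743/√(-34138 + l(112, -20)) = -81743/√(-34138 + 5) = -81743*(-I*√34133/34133) = -(-81743)*I*√34133/34133 = 81743*I*√34133/34133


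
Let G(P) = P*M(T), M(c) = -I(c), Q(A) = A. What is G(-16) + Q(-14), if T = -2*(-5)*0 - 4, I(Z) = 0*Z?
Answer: -14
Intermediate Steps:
I(Z) = 0
T = -4 (T = 10*0 - 4 = 0 - 4 = -4)
M(c) = 0 (M(c) = -1*0 = 0)
G(P) = 0 (G(P) = P*0 = 0)
G(-16) + Q(-14) = 0 - 14 = -14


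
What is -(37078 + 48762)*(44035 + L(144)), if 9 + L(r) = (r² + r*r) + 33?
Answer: -7341981040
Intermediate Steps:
L(r) = 24 + 2*r² (L(r) = -9 + ((r² + r*r) + 33) = -9 + ((r² + r²) + 33) = -9 + (2*r² + 33) = -9 + (33 + 2*r²) = 24 + 2*r²)
-(37078 + 48762)*(44035 + L(144)) = -(37078 + 48762)*(44035 + (24 + 2*144²)) = -85840*(44035 + (24 + 2*20736)) = -85840*(44035 + (24 + 41472)) = -85840*(44035 + 41496) = -85840*85531 = -1*7341981040 = -7341981040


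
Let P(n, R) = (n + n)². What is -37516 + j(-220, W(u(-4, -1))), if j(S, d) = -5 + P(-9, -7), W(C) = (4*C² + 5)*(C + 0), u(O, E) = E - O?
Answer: -37197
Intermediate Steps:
P(n, R) = 4*n² (P(n, R) = (2*n)² = 4*n²)
W(C) = C*(5 + 4*C²) (W(C) = (5 + 4*C²)*C = C*(5 + 4*C²))
j(S, d) = 319 (j(S, d) = -5 + 4*(-9)² = -5 + 4*81 = -5 + 324 = 319)
-37516 + j(-220, W(u(-4, -1))) = -37516 + 319 = -37197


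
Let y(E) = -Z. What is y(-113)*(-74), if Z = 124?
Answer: 9176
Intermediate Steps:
y(E) = -124 (y(E) = -1*124 = -124)
y(-113)*(-74) = -124*(-74) = 9176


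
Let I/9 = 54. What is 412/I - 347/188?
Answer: -45593/45684 ≈ -0.99801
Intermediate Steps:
I = 486 (I = 9*54 = 486)
412/I - 347/188 = 412/486 - 347/188 = 412*(1/486) - 347*1/188 = 206/243 - 347/188 = -45593/45684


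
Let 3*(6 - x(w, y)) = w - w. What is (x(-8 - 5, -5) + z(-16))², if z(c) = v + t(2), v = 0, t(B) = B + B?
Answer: 100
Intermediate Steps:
x(w, y) = 6 (x(w, y) = 6 - (w - w)/3 = 6 - ⅓*0 = 6 + 0 = 6)
t(B) = 2*B
z(c) = 4 (z(c) = 0 + 2*2 = 0 + 4 = 4)
(x(-8 - 5, -5) + z(-16))² = (6 + 4)² = 10² = 100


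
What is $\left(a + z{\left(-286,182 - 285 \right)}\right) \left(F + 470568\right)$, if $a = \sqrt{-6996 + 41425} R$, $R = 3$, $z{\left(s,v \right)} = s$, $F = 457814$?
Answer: $-265517252 + 2785146 \sqrt{34429} \approx 2.5127 \cdot 10^{8}$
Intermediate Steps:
$a = 3 \sqrt{34429}$ ($a = \sqrt{-6996 + 41425} \cdot 3 = \sqrt{34429} \cdot 3 = 3 \sqrt{34429} \approx 556.65$)
$\left(a + z{\left(-286,182 - 285 \right)}\right) \left(F + 470568\right) = \left(3 \sqrt{34429} - 286\right) \left(457814 + 470568\right) = \left(-286 + 3 \sqrt{34429}\right) 928382 = -265517252 + 2785146 \sqrt{34429}$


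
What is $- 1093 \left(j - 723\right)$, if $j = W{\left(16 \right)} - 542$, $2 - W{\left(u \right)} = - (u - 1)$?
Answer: $1364064$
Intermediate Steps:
$W{\left(u \right)} = 1 + u$ ($W{\left(u \right)} = 2 - - (u - 1) = 2 - - (-1 + u) = 2 - \left(1 - u\right) = 2 + \left(-1 + u\right) = 1 + u$)
$j = -525$ ($j = \left(1 + 16\right) - 542 = 17 - 542 = -525$)
$- 1093 \left(j - 723\right) = - 1093 \left(-525 - 723\right) = \left(-1093\right) \left(-1248\right) = 1364064$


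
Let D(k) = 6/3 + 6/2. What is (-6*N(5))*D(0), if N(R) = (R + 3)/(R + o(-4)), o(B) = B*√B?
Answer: -1200/89 - 1920*I/89 ≈ -13.483 - 21.573*I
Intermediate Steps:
D(k) = 5 (D(k) = 6*(⅓) + 6*(½) = 2 + 3 = 5)
o(B) = B^(3/2)
N(R) = (3 + R)/(R - 8*I) (N(R) = (R + 3)/(R + (-4)^(3/2)) = (3 + R)/(R - 8*I))
(-6*N(5))*D(0) = -6*(3 + 5)/(5 - 8*I)*5 = -6*(5 + 8*I)/89*8*5 = -48*(5 + 8*I)/89*5 = -240*(5 + 8*I)/89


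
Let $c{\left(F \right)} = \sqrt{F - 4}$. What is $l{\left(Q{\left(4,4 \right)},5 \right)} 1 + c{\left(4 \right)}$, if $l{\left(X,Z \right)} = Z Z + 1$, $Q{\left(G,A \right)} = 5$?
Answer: $26$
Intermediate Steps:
$c{\left(F \right)} = \sqrt{-4 + F}$
$l{\left(X,Z \right)} = 1 + Z^{2}$ ($l{\left(X,Z \right)} = Z^{2} + 1 = 1 + Z^{2}$)
$l{\left(Q{\left(4,4 \right)},5 \right)} 1 + c{\left(4 \right)} = \left(1 + 5^{2}\right) 1 + \sqrt{-4 + 4} = \left(1 + 25\right) 1 + \sqrt{0} = 26 \cdot 1 + 0 = 26 + 0 = 26$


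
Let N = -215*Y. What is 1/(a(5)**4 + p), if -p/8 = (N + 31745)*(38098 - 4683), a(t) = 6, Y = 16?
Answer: -1/7566491304 ≈ -1.3216e-10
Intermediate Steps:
N = -3440 (N = -215*16 = -3440)
p = -7566492600 (p = -8*(-3440 + 31745)*(38098 - 4683) = -226440*33415 = -8*945811575 = -7566492600)
1/(a(5)**4 + p) = 1/(6**4 - 7566492600) = 1/(1296 - 7566492600) = 1/(-7566491304) = -1/7566491304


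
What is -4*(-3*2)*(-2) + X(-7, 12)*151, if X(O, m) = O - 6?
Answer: -2011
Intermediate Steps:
X(O, m) = -6 + O
-4*(-3*2)*(-2) + X(-7, 12)*151 = -4*(-3*2)*(-2) + (-6 - 7)*151 = -(-24)*(-2) - 13*151 = -4*12 - 1963 = -48 - 1963 = -2011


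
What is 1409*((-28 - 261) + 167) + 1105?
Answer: -170793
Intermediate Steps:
1409*((-28 - 261) + 167) + 1105 = 1409*(-289 + 167) + 1105 = 1409*(-122) + 1105 = -171898 + 1105 = -170793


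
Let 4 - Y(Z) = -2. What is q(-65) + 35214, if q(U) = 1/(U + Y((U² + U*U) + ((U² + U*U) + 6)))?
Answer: 2077625/59 ≈ 35214.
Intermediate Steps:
Y(Z) = 6 (Y(Z) = 4 - 1*(-2) = 4 + 2 = 6)
q(U) = 1/(6 + U) (q(U) = 1/(U + 6) = 1/(6 + U))
q(-65) + 35214 = 1/(6 - 65) + 35214 = 1/(-59) + 35214 = -1/59 + 35214 = 2077625/59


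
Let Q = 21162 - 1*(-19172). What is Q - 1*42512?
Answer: -2178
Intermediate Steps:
Q = 40334 (Q = 21162 + 19172 = 40334)
Q - 1*42512 = 40334 - 1*42512 = 40334 - 42512 = -2178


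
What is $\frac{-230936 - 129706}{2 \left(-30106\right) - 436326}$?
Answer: $\frac{180321}{248269} \approx 0.72631$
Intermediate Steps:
$\frac{-230936 - 129706}{2 \left(-30106\right) - 436326} = - \frac{360642}{-60212 - 436326} = - \frac{360642}{-496538} = \left(-360642\right) \left(- \frac{1}{496538}\right) = \frac{180321}{248269}$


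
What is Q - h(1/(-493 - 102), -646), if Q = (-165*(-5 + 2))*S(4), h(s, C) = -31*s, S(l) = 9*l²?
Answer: 42411569/595 ≈ 71280.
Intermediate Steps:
Q = 71280 (Q = (-165*(-5 + 2))*(9*4²) = (-165*(-3))*(9*16) = -55*(-9)*144 = 495*144 = 71280)
Q - h(1/(-493 - 102), -646) = 71280 - (-31)/(-493 - 102) = 71280 - (-31)/(-595) = 71280 - (-31)*(-1)/595 = 71280 - 1*31/595 = 71280 - 31/595 = 42411569/595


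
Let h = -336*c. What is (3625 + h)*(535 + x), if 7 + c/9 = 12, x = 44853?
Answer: -521735060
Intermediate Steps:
c = 45 (c = -63 + 9*12 = -63 + 108 = 45)
h = -15120 (h = -336*45 = -15120)
(3625 + h)*(535 + x) = (3625 - 15120)*(535 + 44853) = -11495*45388 = -521735060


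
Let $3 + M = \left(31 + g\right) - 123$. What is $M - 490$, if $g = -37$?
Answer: $-622$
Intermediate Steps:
$M = -132$ ($M = -3 + \left(\left(31 - 37\right) - 123\right) = -3 - 129 = -132$)
$M - 490 = -132 - 490 = -622$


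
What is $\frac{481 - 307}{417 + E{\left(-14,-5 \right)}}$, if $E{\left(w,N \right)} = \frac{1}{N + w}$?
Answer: $\frac{1653}{3961} \approx 0.41732$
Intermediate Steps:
$\frac{481 - 307}{417 + E{\left(-14,-5 \right)}} = \frac{481 - 307}{417 + \frac{1}{-5 - 14}} = \frac{174}{417 + \frac{1}{-19}} = \frac{174}{417 - \frac{1}{19}} = \frac{174}{\frac{7922}{19}} = 174 \cdot \frac{19}{7922} = \frac{1653}{3961}$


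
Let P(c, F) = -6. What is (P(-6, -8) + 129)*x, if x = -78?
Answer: -9594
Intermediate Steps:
(P(-6, -8) + 129)*x = (-6 + 129)*(-78) = 123*(-78) = -9594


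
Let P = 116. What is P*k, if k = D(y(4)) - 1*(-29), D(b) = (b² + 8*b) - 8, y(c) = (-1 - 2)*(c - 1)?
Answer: 3480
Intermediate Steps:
y(c) = 3 - 3*c (y(c) = -3*(-1 + c) = 3 - 3*c)
D(b) = -8 + b² + 8*b
k = 30 (k = (-8 + (3 - 3*4)² + 8*(3 - 3*4)) - 1*(-29) = (-8 + (3 - 12)² + 8*(3 - 12)) + 29 = (-8 + (-9)² + 8*(-9)) + 29 = (-8 + 81 - 72) + 29 = 1 + 29 = 30)
P*k = 116*30 = 3480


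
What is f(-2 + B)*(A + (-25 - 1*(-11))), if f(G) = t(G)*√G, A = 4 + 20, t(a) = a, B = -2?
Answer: -80*I ≈ -80.0*I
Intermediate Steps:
A = 24
f(G) = G^(3/2) (f(G) = G*√G = G^(3/2))
f(-2 + B)*(A + (-25 - 1*(-11))) = (-2 - 2)^(3/2)*(24 + (-25 - 1*(-11))) = (-4)^(3/2)*(24 + (-25 + 11)) = (-8*I)*(24 - 14) = -8*I*10 = -80*I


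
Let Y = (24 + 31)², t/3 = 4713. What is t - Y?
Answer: 11114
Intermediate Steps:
t = 14139 (t = 3*4713 = 14139)
Y = 3025 (Y = 55² = 3025)
t - Y = 14139 - 1*3025 = 14139 - 3025 = 11114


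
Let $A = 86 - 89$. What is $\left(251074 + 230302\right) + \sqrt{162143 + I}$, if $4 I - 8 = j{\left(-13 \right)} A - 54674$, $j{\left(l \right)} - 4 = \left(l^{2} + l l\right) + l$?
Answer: $481376 + \frac{\sqrt{592919}}{2} \approx 4.8176 \cdot 10^{5}$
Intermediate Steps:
$j{\left(l \right)} = 4 + l + 2 l^{2}$ ($j{\left(l \right)} = 4 + \left(\left(l^{2} + l l\right) + l\right) = 4 + \left(\left(l^{2} + l^{2}\right) + l\right) = 4 + \left(2 l^{2} + l\right) = 4 + \left(l + 2 l^{2}\right) = 4 + l + 2 l^{2}$)
$A = -3$ ($A = 86 - 89 = -3$)
$I = - \frac{55653}{4}$ ($I = 2 + \frac{\left(4 - 13 + 2 \left(-13\right)^{2}\right) \left(-3\right) - 54674}{4} = 2 + \frac{\left(4 - 13 + 2 \cdot 169\right) \left(-3\right) - 54674}{4} = 2 + \frac{\left(4 - 13 + 338\right) \left(-3\right) - 54674}{4} = 2 + \frac{329 \left(-3\right) - 54674}{4} = 2 + \frac{-987 - 54674}{4} = 2 + \frac{1}{4} \left(-55661\right) = 2 - \frac{55661}{4} = - \frac{55653}{4} \approx -13913.0$)
$\left(251074 + 230302\right) + \sqrt{162143 + I} = \left(251074 + 230302\right) + \sqrt{162143 - \frac{55653}{4}} = 481376 + \sqrt{\frac{592919}{4}} = 481376 + \frac{\sqrt{592919}}{2}$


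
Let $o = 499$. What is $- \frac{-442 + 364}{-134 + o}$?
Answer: $\frac{78}{365} \approx 0.2137$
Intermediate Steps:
$- \frac{-442 + 364}{-134 + o} = - \frac{-442 + 364}{-134 + 499} = - \frac{-78}{365} = \left(-1\right) \left(- \frac{78}{365}\right) = \frac{78}{365}$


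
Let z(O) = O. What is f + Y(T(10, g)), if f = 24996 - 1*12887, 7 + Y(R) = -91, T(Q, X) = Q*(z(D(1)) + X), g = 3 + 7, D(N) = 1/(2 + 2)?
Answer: 12011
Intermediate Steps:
D(N) = ¼ (D(N) = 1/4 = ¼)
g = 10
T(Q, X) = Q*(¼ + X)
Y(R) = -98 (Y(R) = -7 - 91 = -98)
f = 12109 (f = 24996 - 12887 = 12109)
f + Y(T(10, g)) = 12109 - 98 = 12011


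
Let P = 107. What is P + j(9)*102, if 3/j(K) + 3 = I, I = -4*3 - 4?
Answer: 1727/19 ≈ 90.895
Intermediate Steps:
I = -16 (I = -12 - 4 = -16)
j(K) = -3/19 (j(K) = 3/(-3 - 16) = 3/(-19) = 3*(-1/19) = -3/19)
P + j(9)*102 = 107 - 3/19*102 = 107 - 306/19 = 1727/19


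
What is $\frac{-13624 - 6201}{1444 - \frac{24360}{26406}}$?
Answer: $- \frac{87249825}{6350984} \approx -13.738$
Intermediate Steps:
$\frac{-13624 - 6201}{1444 - \frac{24360}{26406}} = - \frac{19825}{1444 - \frac{4060}{4401}} = - \frac{19825}{\frac{6350984}{4401}} = \left(-19825\right) \frac{4401}{6350984} = - \frac{87249825}{6350984}$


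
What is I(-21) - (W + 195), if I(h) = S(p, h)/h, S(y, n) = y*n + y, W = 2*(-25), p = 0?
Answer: -145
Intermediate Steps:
W = -50
S(y, n) = y + n*y (S(y, n) = n*y + y = y + n*y)
I(h) = 0 (I(h) = (0*(1 + h))/h = 0/h = 0)
I(-21) - (W + 195) = 0 - (-50 + 195) = 0 - 1*145 = 0 - 145 = -145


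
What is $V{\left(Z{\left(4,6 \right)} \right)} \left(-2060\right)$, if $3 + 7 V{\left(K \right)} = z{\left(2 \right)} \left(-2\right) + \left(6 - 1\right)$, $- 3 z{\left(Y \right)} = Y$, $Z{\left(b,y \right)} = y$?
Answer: $- \frac{20600}{21} \approx -980.95$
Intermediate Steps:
$z{\left(Y \right)} = - \frac{Y}{3}$
$V{\left(K \right)} = \frac{10}{21}$ ($V{\left(K \right)} = - \frac{3}{7} + \frac{\left(- \frac{1}{3}\right) 2 \left(-2\right) + \left(6 - 1\right)}{7} = - \frac{3}{7} + \frac{\left(- \frac{2}{3}\right) \left(-2\right) + \left(6 - 1\right)}{7} = - \frac{3}{7} + \frac{\frac{4}{3} + 5}{7} = - \frac{3}{7} + \frac{1}{7} \cdot \frac{19}{3} = - \frac{3}{7} + \frac{19}{21} = \frac{10}{21}$)
$V{\left(Z{\left(4,6 \right)} \right)} \left(-2060\right) = \frac{10}{21} \left(-2060\right) = - \frac{20600}{21}$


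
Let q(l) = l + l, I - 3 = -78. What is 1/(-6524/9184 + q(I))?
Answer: -328/49433 ≈ -0.0066352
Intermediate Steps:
I = -75 (I = 3 - 78 = -75)
q(l) = 2*l
1/(-6524/9184 + q(I)) = 1/(-6524/9184 + 2*(-75)) = 1/(-6524*1/9184 - 150) = 1/(-233/328 - 150) = 1/(-49433/328) = -328/49433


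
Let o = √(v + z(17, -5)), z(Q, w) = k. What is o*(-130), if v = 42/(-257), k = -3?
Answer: -130*I*√208941/257 ≈ -231.22*I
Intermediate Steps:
z(Q, w) = -3
v = -42/257 (v = 42*(-1/257) = -42/257 ≈ -0.16342)
o = I*√208941/257 (o = √(-42/257 - 3) = √(-813/257) = I*√208941/257 ≈ 1.7786*I)
o*(-130) = (I*√208941/257)*(-130) = -130*I*√208941/257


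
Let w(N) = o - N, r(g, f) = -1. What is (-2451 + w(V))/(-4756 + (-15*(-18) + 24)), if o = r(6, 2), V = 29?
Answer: 2481/4462 ≈ 0.55603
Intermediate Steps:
o = -1
w(N) = -1 - N
(-2451 + w(V))/(-4756 + (-15*(-18) + 24)) = (-2451 + (-1 - 1*29))/(-4756 + (-15*(-18) + 24)) = (-2451 + (-1 - 29))/(-4756 + (270 + 24)) = (-2451 - 30)/(-4756 + 294) = -2481/(-4462) = -2481*(-1/4462) = 2481/4462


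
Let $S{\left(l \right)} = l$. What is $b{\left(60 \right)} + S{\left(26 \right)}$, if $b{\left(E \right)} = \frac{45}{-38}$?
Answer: $\frac{943}{38} \approx 24.816$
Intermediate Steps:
$b{\left(E \right)} = - \frac{45}{38}$ ($b{\left(E \right)} = 45 \left(- \frac{1}{38}\right) = - \frac{45}{38}$)
$b{\left(60 \right)} + S{\left(26 \right)} = - \frac{45}{38} + 26 = \frac{943}{38}$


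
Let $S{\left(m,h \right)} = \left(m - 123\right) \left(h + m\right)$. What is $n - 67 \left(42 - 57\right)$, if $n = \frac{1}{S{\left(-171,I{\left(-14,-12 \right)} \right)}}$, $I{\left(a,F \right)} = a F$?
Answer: $\frac{886411}{882} \approx 1005.0$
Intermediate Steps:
$I{\left(a,F \right)} = F a$
$S{\left(m,h \right)} = \left(-123 + m\right) \left(h + m\right)$
$n = \frac{1}{882}$ ($n = \frac{1}{\left(-171\right)^{2} - 123 \left(\left(-12\right) \left(-14\right)\right) - -21033 + \left(-12\right) \left(-14\right) \left(-171\right)} = \frac{1}{29241 - 20664 + 21033 + 168 \left(-171\right)} = \frac{1}{29241 - 20664 + 21033 - 28728} = \frac{1}{882} \approx 0.0011338$)
$n - 67 \left(42 - 57\right) = \frac{1}{882} - 67 \left(42 - 57\right) = \frac{1}{882} - 67 \left(-15\right) = \frac{1}{882} - -1005 = \frac{1}{882} + 1005 = \frac{886411}{882}$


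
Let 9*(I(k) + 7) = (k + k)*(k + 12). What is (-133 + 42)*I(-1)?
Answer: 7735/9 ≈ 859.44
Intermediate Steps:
I(k) = -7 + 2*k*(12 + k)/9 (I(k) = -7 + ((k + k)*(k + 12))/9 = -7 + ((2*k)*(12 + k))/9 = -7 + (2*k*(12 + k))/9 = -7 + 2*k*(12 + k)/9)
(-133 + 42)*I(-1) = (-133 + 42)*(-7 + (2/9)*(-1)² + (8/3)*(-1)) = -91*(-7 + (2/9)*1 - 8/3) = -91*(-7 + 2/9 - 8/3) = -91*(-85/9) = 7735/9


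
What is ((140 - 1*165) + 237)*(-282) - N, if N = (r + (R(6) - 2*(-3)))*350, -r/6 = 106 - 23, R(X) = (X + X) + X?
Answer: 106116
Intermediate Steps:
R(X) = 3*X (R(X) = 2*X + X = 3*X)
r = -498 (r = -6*(106 - 23) = -6*83 = -498)
N = -165900 (N = (-498 + (3*6 - 2*(-3)))*350 = (-498 + (18 + 6))*350 = (-498 + 24)*350 = -474*350 = -165900)
((140 - 1*165) + 237)*(-282) - N = ((140 - 1*165) + 237)*(-282) - 1*(-165900) = ((140 - 165) + 237)*(-282) + 165900 = (-25 + 237)*(-282) + 165900 = 212*(-282) + 165900 = -59784 + 165900 = 106116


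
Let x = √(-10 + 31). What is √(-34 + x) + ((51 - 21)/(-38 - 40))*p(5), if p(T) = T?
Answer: -25/13 + I*√(34 - √21) ≈ -1.9231 + 5.4238*I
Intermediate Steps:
x = √21 ≈ 4.5826
√(-34 + x) + ((51 - 21)/(-38 - 40))*p(5) = √(-34 + √21) + ((51 - 21)/(-38 - 40))*5 = √(-34 + √21) + (30/(-78))*5 = √(-34 + √21) + (30*(-1/78))*5 = √(-34 + √21) - 5/13*5 = √(-34 + √21) - 25/13 = -25/13 + √(-34 + √21)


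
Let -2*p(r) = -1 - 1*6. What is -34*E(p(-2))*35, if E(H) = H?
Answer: -4165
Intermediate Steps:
p(r) = 7/2 (p(r) = -(-1 - 1*6)/2 = -(-1 - 6)/2 = -½*(-7) = 7/2)
-34*E(p(-2))*35 = -34*7/2*35 = -119*35 = -4165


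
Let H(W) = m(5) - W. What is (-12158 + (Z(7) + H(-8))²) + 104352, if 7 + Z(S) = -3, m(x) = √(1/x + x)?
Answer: 461016/5 - 4*√130/5 ≈ 92194.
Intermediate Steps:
m(x) = √(x + 1/x)
Z(S) = -10 (Z(S) = -7 - 3 = -10)
H(W) = -W + √130/5 (H(W) = √(5 + 1/5) - W = √(5 + ⅕) - W = √(26/5) - W = √130/5 - W = -W + √130/5)
(-12158 + (Z(7) + H(-8))²) + 104352 = (-12158 + (-10 + (-1*(-8) + √130/5))²) + 104352 = (-12158 + (-10 + (8 + √130/5))²) + 104352 = (-12158 + (-2 + √130/5)²) + 104352 = 92194 + (-2 + √130/5)²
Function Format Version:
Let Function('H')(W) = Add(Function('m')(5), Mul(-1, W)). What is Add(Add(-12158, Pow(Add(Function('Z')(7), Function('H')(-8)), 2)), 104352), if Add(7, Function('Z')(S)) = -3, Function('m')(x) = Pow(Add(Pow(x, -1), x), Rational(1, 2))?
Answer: Add(Rational(461016, 5), Mul(Rational(-4, 5), Pow(130, Rational(1, 2)))) ≈ 92194.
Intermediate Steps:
Function('m')(x) = Pow(Add(x, Pow(x, -1)), Rational(1, 2))
Function('Z')(S) = -10 (Function('Z')(S) = Add(-7, -3) = -10)
Function('H')(W) = Add(Mul(-1, W), Mul(Rational(1, 5), Pow(130, Rational(1, 2)))) (Function('H')(W) = Add(Pow(Add(5, Pow(5, -1)), Rational(1, 2)), Mul(-1, W)) = Add(Pow(Add(5, Rational(1, 5)), Rational(1, 2)), Mul(-1, W)) = Add(Pow(Rational(26, 5), Rational(1, 2)), Mul(-1, W)) = Add(Mul(Rational(1, 5), Pow(130, Rational(1, 2))), Mul(-1, W)) = Add(Mul(-1, W), Mul(Rational(1, 5), Pow(130, Rational(1, 2)))))
Add(Add(-12158, Pow(Add(Function('Z')(7), Function('H')(-8)), 2)), 104352) = Add(Add(-12158, Pow(Add(-10, Add(Mul(-1, -8), Mul(Rational(1, 5), Pow(130, Rational(1, 2))))), 2)), 104352) = Add(Add(-12158, Pow(Add(-10, Add(8, Mul(Rational(1, 5), Pow(130, Rational(1, 2))))), 2)), 104352) = Add(Add(-12158, Pow(Add(-2, Mul(Rational(1, 5), Pow(130, Rational(1, 2)))), 2)), 104352) = Add(92194, Pow(Add(-2, Mul(Rational(1, 5), Pow(130, Rational(1, 2)))), 2))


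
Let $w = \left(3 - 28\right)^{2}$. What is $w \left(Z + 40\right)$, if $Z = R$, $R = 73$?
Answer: $70625$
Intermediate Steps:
$Z = 73$
$w = 625$ ($w = \left(3 - 28\right)^{2} = \left(-25\right)^{2} = 625$)
$w \left(Z + 40\right) = 625 \left(73 + 40\right) = 625 \cdot 113 = 70625$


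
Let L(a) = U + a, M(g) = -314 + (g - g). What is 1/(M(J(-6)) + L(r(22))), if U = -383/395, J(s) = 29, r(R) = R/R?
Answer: -395/124018 ≈ -0.0031850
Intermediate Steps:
r(R) = 1
U = -383/395 (U = -383*1/395 = -383/395 ≈ -0.96962)
M(g) = -314 (M(g) = -314 + 0 = -314)
L(a) = -383/395 + a
1/(M(J(-6)) + L(r(22))) = 1/(-314 + (-383/395 + 1)) = 1/(-314 + 12/395) = 1/(-124018/395) = -395/124018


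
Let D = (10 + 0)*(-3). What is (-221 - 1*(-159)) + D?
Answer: -92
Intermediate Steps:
D = -30 (D = 10*(-3) = -30)
(-221 - 1*(-159)) + D = (-221 - 1*(-159)) - 30 = (-221 + 159) - 30 = -62 - 30 = -92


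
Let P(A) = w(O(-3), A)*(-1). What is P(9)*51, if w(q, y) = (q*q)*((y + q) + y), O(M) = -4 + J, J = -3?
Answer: -27489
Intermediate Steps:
O(M) = -7 (O(M) = -4 - 3 = -7)
w(q, y) = q²*(q + 2*y) (w(q, y) = q²*((q + y) + y) = q²*(q + 2*y))
P(A) = 343 - 98*A (P(A) = ((-7)²*(-7 + 2*A))*(-1) = (49*(-7 + 2*A))*(-1) = (-343 + 98*A)*(-1) = 343 - 98*A)
P(9)*51 = (343 - 98*9)*51 = (343 - 882)*51 = -539*51 = -27489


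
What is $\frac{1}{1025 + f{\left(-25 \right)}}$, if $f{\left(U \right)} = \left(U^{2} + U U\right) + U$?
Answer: $\frac{1}{2250} \approx 0.00044444$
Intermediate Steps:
$f{\left(U \right)} = U + 2 U^{2}$ ($f{\left(U \right)} = \left(U^{2} + U^{2}\right) + U = 2 U^{2} + U = U + 2 U^{2}$)
$\frac{1}{1025 + f{\left(-25 \right)}} = \frac{1}{1025 - 25 \left(1 + 2 \left(-25\right)\right)} = \frac{1}{1025 - 25 \left(1 - 50\right)} = \frac{1}{1025 - -1225} = \frac{1}{1025 + 1225} = \frac{1}{2250}$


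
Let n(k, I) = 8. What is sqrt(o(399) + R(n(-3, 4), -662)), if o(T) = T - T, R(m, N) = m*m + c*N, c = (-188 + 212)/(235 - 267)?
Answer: sqrt(2242)/2 ≈ 23.675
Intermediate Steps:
c = -3/4 (c = 24/(-32) = 24*(-1/32) = -3/4 ≈ -0.75000)
R(m, N) = m**2 - 3*N/4 (R(m, N) = m*m - 3*N/4 = m**2 - 3*N/4)
o(T) = 0
sqrt(o(399) + R(n(-3, 4), -662)) = sqrt(0 + (8**2 - 3/4*(-662))) = sqrt(0 + (64 + 993/2)) = sqrt(0 + 1121/2) = sqrt(1121/2) = sqrt(2242)/2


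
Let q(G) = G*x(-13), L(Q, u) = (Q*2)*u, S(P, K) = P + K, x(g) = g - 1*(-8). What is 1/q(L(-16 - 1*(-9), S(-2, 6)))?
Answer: 1/280 ≈ 0.0035714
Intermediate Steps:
x(g) = 8 + g (x(g) = g + 8 = 8 + g)
S(P, K) = K + P
L(Q, u) = 2*Q*u (L(Q, u) = (2*Q)*u = 2*Q*u)
q(G) = -5*G (q(G) = G*(8 - 13) = G*(-5) = -5*G)
1/q(L(-16 - 1*(-9), S(-2, 6))) = 1/(-10*(-16 - 1*(-9))*(6 - 2)) = 1/(-10*(-16 + 9)*4) = 1/(-10*(-7)*4) = 1/(-5*(-56)) = 1/280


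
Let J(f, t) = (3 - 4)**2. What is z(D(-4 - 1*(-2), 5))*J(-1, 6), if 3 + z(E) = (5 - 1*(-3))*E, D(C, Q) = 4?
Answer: 29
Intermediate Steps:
z(E) = -3 + 8*E (z(E) = -3 + (5 - 1*(-3))*E = -3 + (5 + 3)*E = -3 + 8*E)
J(f, t) = 1 (J(f, t) = (-1)**2 = 1)
z(D(-4 - 1*(-2), 5))*J(-1, 6) = (-3 + 8*4)*1 = (-3 + 32)*1 = 29*1 = 29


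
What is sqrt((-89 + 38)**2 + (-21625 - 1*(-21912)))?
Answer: 38*sqrt(2) ≈ 53.740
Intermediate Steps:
sqrt((-89 + 38)**2 + (-21625 - 1*(-21912))) = sqrt((-51)**2 + (-21625 + 21912)) = sqrt(2601 + 287) = sqrt(2888) = 38*sqrt(2)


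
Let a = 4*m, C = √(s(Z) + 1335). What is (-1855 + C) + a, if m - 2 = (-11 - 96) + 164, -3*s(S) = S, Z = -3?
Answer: -1619 + 2*√334 ≈ -1582.4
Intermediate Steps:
s(S) = -S/3
m = 59 (m = 2 + ((-11 - 96) + 164) = 2 + (-107 + 164) = 2 + 57 = 59)
C = 2*√334 (C = √(-⅓*(-3) + 1335) = √(1 + 1335) = √1336 = 2*√334 ≈ 36.551)
a = 236 (a = 4*59 = 236)
(-1855 + C) + a = (-1855 + 2*√334) + 236 = -1619 + 2*√334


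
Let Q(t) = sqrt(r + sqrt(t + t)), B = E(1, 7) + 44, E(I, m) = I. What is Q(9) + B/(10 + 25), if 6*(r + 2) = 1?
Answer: 9/7 + sqrt(-66 + 108*sqrt(2))/6 ≈ 2.8379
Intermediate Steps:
r = -11/6 (r = -2 + (1/6)*1 = -2 + 1/6 = -11/6 ≈ -1.8333)
B = 45 (B = 1 + 44 = 45)
Q(t) = sqrt(-11/6 + sqrt(2)*sqrt(t)) (Q(t) = sqrt(-11/6 + sqrt(t + t)) = sqrt(-11/6 + sqrt(2*t)) = sqrt(-11/6 + sqrt(2)*sqrt(t)))
Q(9) + B/(10 + 25) = sqrt(-66 + 36*sqrt(2)*sqrt(9))/6 + 45/(10 + 25) = sqrt(-66 + 36*sqrt(2)*3)/6 + 45/35 = sqrt(-66 + 108*sqrt(2))/6 + 45*(1/35) = sqrt(-66 + 108*sqrt(2))/6 + 9/7 = 9/7 + sqrt(-66 + 108*sqrt(2))/6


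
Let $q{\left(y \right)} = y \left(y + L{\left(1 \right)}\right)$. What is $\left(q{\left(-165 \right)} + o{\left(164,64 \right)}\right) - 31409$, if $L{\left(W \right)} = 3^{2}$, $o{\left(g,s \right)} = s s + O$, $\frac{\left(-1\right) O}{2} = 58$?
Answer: $-1689$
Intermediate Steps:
$O = -116$ ($O = \left(-2\right) 58 = -116$)
$o{\left(g,s \right)} = -116 + s^{2}$ ($o{\left(g,s \right)} = s s - 116 = s^{2} - 116 = -116 + s^{2}$)
$L{\left(W \right)} = 9$
$q{\left(y \right)} = y \left(9 + y\right)$ ($q{\left(y \right)} = y \left(y + 9\right) = y \left(9 + y\right)$)
$\left(q{\left(-165 \right)} + o{\left(164,64 \right)}\right) - 31409 = \left(- 165 \left(9 - 165\right) - \left(116 - 64^{2}\right)\right) - 31409 = \left(\left(-165\right) \left(-156\right) + \left(-116 + 4096\right)\right) - 31409 = \left(25740 + 3980\right) - 31409 = 29720 - 31409 = -1689$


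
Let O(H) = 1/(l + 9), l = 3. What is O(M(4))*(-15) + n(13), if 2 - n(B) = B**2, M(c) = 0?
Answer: -673/4 ≈ -168.25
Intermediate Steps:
n(B) = 2 - B**2
O(H) = 1/12 (O(H) = 1/(3 + 9) = 1/12)
O(M(4))*(-15) + n(13) = (1/12)*(-15) + (2 - 1*13**2) = -5/4 + (2 - 1*169) = -5/4 + (2 - 169) = -5/4 - 167 = -673/4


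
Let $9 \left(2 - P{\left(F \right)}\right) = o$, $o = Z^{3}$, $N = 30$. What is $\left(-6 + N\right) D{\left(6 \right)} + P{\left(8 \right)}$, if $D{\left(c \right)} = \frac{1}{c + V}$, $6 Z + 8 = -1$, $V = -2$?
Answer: $\frac{67}{8} \approx 8.375$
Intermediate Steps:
$Z = - \frac{3}{2}$ ($Z = - \frac{4}{3} + \frac{1}{6} \left(-1\right) = - \frac{4}{3} - \frac{1}{6} = - \frac{3}{2} \approx -1.5$)
$D{\left(c \right)} = \frac{1}{-2 + c}$ ($D{\left(c \right)} = \frac{1}{c - 2} = \frac{1}{-2 + c}$)
$o = - \frac{27}{8}$ ($o = \left(- \frac{3}{2}\right)^{3} = - \frac{27}{8} \approx -3.375$)
$P{\left(F \right)} = \frac{19}{8}$ ($P{\left(F \right)} = 2 - - \frac{3}{8} = 2 + \frac{3}{8} = \frac{19}{8}$)
$\left(-6 + N\right) D{\left(6 \right)} + P{\left(8 \right)} = \frac{-6 + 30}{-2 + 6} + \frac{19}{8} = \frac{24}{4} + \frac{19}{8} = 24 \cdot \frac{1}{4} + \frac{19}{8} = 6 + \frac{19}{8} = \frac{67}{8}$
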